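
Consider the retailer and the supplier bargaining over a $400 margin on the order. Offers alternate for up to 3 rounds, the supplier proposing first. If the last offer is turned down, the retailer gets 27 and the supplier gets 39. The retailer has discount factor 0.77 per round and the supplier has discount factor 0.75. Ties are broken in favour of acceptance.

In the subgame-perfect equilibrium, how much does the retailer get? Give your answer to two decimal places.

Round 3 (the supplier proposes): the retailer gets 27 if talks fail, so the supplier offers 27 and keeps 373.
Round 2 (the retailer proposes): the supplier can get 373 next round, worth 0.75 × 373 = 279.75 now, so the retailer offers 279.75, keeping 120.25.
Round 1 (the supplier proposes): the retailer can get 120.25 next round, worth 0.77 × 120.25 = 92.5925 now, so the supplier offers 92.5925, keeping 307.4075.

92.59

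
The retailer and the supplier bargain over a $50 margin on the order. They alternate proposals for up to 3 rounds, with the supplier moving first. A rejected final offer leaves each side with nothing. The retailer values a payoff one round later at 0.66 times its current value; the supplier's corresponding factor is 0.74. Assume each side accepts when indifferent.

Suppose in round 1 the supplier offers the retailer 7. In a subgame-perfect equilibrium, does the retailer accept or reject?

Reject

Round 3 (the supplier proposes): the retailer will accept anything ≥ 0, so the supplier offers 0 and keeps 50.
Round 2 (the retailer proposes): the supplier can get 50 next round, worth 0.74 × 50 = 37 now, so the retailer offers 37, keeping 13.
So by rejecting in round 1, the retailer gets 13 next round, worth 0.66 × 13 = 8.58 now.
Offer 7 < 8.58, so the retailer rejects.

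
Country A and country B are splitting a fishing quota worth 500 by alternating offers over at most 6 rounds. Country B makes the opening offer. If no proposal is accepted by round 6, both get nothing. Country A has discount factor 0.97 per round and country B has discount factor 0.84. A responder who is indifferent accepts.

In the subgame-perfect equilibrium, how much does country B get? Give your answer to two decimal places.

Round 6 (country A proposes): country B will accept anything ≥ 0, so country A offers 0 and keeps 500.
Round 5 (country B proposes): country A can get 500 next round, worth 0.97 × 500 = 485 now; country B offers that and keeps 15.
Round 4 (country A proposes): country B can get 15 next round, worth 0.84 × 15 = 12.6 now. Country A offers 12.6 and keeps 500 − 12.6 = 487.4.
Round 3 (country B proposes): country A can get 487.4 next round, worth 0.97 × 487.4 = 472.778 now; country B offers that and keeps 27.222.
Round 2 (country A proposes): country B can get 27.222 next round, worth 0.84 × 27.222 = 22.86648 now; country A offers that and keeps 477.13352.
Round 1 (country B proposes): country A can get 477.13352 next round, worth 0.97 × 477.13352 = 462.8195144 now. Country B offers 462.8195144 and keeps 500 − 462.8195144 = 37.1804856.

37.18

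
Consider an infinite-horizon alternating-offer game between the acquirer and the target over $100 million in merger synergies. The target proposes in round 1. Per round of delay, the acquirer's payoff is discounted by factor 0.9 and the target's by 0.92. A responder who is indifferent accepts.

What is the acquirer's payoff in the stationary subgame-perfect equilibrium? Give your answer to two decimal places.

In a stationary SPE each proposer offers the other exactly their discounted continuation value.
If the target keeps x when proposing and the acquirer keeps y when proposing, then x = 100 − 0.9y and y = 100 − 0.92x.
Solving: x = 100(1 − 0.9) / (1 − 0.92·0.9) = 10 / 0.172 ≈ 58.1395.
The acquirer gets 100 − 58.1395 ≈ 41.8605.

41.86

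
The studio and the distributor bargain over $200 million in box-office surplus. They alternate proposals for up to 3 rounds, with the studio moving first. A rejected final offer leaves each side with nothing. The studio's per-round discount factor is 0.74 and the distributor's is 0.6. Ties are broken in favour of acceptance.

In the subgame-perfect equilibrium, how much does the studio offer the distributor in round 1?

Round 3 (the studio proposes): the distributor will accept anything ≥ 0, so the studio offers 0 and keeps 200.
Round 2 (the distributor proposes): the studio can get 200 next round, worth 0.74 × 200 = 148 now, so the distributor offers 148, keeping 52.
Round 1 (the studio proposes): the distributor can get 52 next round, worth 0.6 × 52 = 31.2 now. The studio offers 31.2 and keeps 200 − 31.2 = 168.8.

31.2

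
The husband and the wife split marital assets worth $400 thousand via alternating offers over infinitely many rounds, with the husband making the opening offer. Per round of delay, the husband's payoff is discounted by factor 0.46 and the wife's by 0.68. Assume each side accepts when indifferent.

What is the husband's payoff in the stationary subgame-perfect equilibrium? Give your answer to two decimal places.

When the husband proposes, the wife accepts any offer worth at least 0.68 times what the wife would get by proposing next round; and vice versa.
This gives x = 400 − 0.68y and y = 400 − 0.46x, where x and y are each side's share when it proposes.
Hence (1 − 0.68·0.46)x = 400(1 − 0.68), i.e. 0.6872·x = 128.
x ≈ 186.2631; the wife's share is 400 − x ≈ 213.7369.

186.26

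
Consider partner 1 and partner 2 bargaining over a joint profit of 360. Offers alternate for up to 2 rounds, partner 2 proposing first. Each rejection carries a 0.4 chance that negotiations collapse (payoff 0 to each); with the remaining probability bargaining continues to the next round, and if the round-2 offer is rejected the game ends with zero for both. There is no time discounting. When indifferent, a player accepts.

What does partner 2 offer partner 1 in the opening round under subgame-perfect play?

216

Round 2 (partner 1 proposes): partner 2 will accept anything ≥ 0, so partner 1 offers 0 and keeps 360.
Round 1 (partner 2 proposes): rejecting gives partner 1 an expected 0.6 × 360 = 216; partner 2 offers that and keeps 144.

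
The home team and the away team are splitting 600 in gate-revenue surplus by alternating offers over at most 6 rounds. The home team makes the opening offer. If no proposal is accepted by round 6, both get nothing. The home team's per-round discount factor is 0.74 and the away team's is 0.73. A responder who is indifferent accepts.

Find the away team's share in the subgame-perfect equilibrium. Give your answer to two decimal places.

Work backward from the last round.
Round 6 (the away team proposes): rejection yields 0 for the home team; the away team offers 0 and keeps 600.
Round 5 (the home team proposes): the away team can get 600 next round, worth 0.73 × 600 = 438 now. The home team offers 438 and keeps 600 − 438 = 162.
Round 4 (the away team proposes): the home team can get 162 next round, worth 0.74 × 162 = 119.88 now; the away team offers that and keeps 480.12.
Round 3 (the home team proposes): the away team can get 480.12 next round, worth 0.73 × 480.12 = 350.4876 now, so the home team offers 350.4876, keeping 249.5124.
Round 2 (the away team proposes): the home team can get 249.5124 next round, worth 0.74 × 249.5124 = 184.639176 now. The away team offers 184.639176 and keeps 600 − 184.639176 = 415.360824.
Round 1 (the home team proposes): the away team can get 415.360824 next round, worth 0.73 × 415.360824 = 303.21340152 now; the home team offers that and keeps 296.78659848.

303.21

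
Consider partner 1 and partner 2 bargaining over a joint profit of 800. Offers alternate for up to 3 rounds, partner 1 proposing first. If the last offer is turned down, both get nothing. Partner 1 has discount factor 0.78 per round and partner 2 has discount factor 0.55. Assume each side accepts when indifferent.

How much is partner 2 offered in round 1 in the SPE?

Round 3 (partner 1 proposes): partner 2 will accept anything ≥ 0, so partner 1 offers 0 and keeps 800.
Round 2 (partner 2 proposes): partner 1 can get 800 next round, worth 0.78 × 800 = 624 now, so partner 2 offers 624, keeping 176.
Round 1 (partner 1 proposes): partner 2 can get 176 next round, worth 0.55 × 176 = 96.8 now. Partner 1 offers 96.8 and keeps 800 − 96.8 = 703.2.

96.8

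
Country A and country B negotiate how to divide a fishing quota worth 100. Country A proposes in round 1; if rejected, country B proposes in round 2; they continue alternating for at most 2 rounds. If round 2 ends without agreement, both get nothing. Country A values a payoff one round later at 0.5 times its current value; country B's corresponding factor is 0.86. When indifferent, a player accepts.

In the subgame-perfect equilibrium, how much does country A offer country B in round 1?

86

Work backward from the last round.
Round 2 (country B proposes): rejection yields 0 for country A; country B offers 0 and keeps 100.
Round 1 (country A proposes): country B can get 100 next round, worth 0.86 × 100 = 86 now, so country A offers 86, keeping 14.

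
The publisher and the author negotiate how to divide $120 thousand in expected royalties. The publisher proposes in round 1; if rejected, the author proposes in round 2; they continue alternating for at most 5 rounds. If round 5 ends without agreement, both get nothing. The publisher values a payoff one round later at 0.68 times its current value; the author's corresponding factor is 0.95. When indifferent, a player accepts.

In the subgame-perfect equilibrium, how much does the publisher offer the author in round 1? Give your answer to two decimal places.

60.05

Solve by backward induction from round 5.
Round 5 (the publisher proposes): rejection yields 0 for the author; the publisher offers 0 and keeps 120.
Round 4 (the author proposes): the publisher can get 120 next round, worth 0.68 × 120 = 81.6 now, so the author offers 81.6, keeping 38.4.
Round 3 (the publisher proposes): the author can get 38.4 next round, worth 0.95 × 38.4 = 36.48 now. The publisher offers 36.48 and keeps 120 − 36.48 = 83.52.
Round 2 (the author proposes): the publisher can get 83.52 next round, worth 0.68 × 83.52 = 56.7936 now; the author offers that and keeps 63.2064.
Round 1 (the publisher proposes): the author can get 63.2064 next round, worth 0.95 × 63.2064 = 60.04608 now. The publisher offers 60.04608 and keeps 120 − 60.04608 = 59.95392.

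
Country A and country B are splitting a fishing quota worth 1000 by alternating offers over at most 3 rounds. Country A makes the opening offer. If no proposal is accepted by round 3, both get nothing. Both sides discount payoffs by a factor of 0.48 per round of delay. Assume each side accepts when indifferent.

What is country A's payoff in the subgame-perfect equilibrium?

Round 3 (country A proposes): country B will accept anything ≥ 0, so country A offers 0 and keeps 1000.
Round 2 (country B proposes): country A can get 1000 next round, worth 0.48 × 1000 = 480 now; country B offers that and keeps 520.
Round 1 (country A proposes): country B can get 520 next round, worth 0.48 × 520 = 249.6 now; country A offers that and keeps 750.4.

750.4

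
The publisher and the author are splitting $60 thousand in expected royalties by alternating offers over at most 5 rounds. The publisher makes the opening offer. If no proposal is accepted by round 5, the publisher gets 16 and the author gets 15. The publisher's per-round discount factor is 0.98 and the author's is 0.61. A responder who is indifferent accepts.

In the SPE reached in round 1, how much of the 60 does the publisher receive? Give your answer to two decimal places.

53.47

Round 5 (the publisher proposes): the author gets 15 if talks fail, so the publisher offers 15 and keeps 45.
Round 4 (the author proposes): the publisher can get 45 next round, worth 0.98 × 45 = 44.1 now. The author offers 44.1 and keeps 60 − 44.1 = 15.9.
Round 3 (the publisher proposes): the author can get 15.9 next round, worth 0.61 × 15.9 = 9.699 now; the publisher offers that and keeps 50.301.
Round 2 (the author proposes): the publisher can get 50.301 next round, worth 0.98 × 50.301 = 49.29498 now. The author offers 49.29498 and keeps 60 − 49.29498 = 10.70502.
Round 1 (the publisher proposes): the author can get 10.70502 next round, worth 0.61 × 10.70502 = 6.5300622 now; the publisher offers that and keeps 53.4699378.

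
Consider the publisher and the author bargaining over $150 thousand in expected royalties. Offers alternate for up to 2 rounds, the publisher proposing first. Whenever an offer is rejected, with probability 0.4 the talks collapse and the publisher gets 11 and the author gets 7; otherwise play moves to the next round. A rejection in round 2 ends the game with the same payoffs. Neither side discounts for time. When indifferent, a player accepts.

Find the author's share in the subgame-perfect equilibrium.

Round 2 (the author proposes): the publisher gets 11 if talks fail, so the author offers 11 and keeps 139.
Round 1 (the publisher proposes): rejecting gives the author an expected 0.6 × 139 + 0.4 × 7 = 86.2, so the publisher offers 86.2, keeping 63.8.

86.2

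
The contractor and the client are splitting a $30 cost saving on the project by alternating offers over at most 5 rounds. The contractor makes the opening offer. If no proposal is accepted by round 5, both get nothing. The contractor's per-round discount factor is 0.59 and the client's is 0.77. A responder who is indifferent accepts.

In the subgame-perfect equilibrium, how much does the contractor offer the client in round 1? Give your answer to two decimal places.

Round 5 (the contractor proposes): rejection yields 0 for the client; the contractor offers 0 and keeps 30.
Round 4 (the client proposes): the contractor can get 30 next round, worth 0.59 × 30 = 17.7 now; the client offers that and keeps 12.3.
Round 3 (the contractor proposes): the client can get 12.3 next round, worth 0.77 × 12.3 = 9.471 now, so the contractor offers 9.471, keeping 20.529.
Round 2 (the client proposes): the contractor can get 20.529 next round, worth 0.59 × 20.529 = 12.11211 now, so the client offers 12.11211, keeping 17.88789.
Round 1 (the contractor proposes): the client can get 17.88789 next round, worth 0.77 × 17.88789 = 13.7736753 now, so the contractor offers 13.7736753, keeping 16.2263247.

13.77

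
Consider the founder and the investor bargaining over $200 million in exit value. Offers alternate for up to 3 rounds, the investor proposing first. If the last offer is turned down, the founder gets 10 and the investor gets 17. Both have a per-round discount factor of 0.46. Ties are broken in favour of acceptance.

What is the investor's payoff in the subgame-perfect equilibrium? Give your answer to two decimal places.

Round 3 (the investor proposes): the founder gets 10 if talks fail, so the investor offers 10 and keeps 190.
Round 2 (the founder proposes): the investor can get 190 next round, worth 0.46 × 190 = 87.4 now; the founder offers that and keeps 112.6.
Round 1 (the investor proposes): the founder can get 112.6 next round, worth 0.46 × 112.6 = 51.796 now; the investor offers that and keeps 148.204.

148.20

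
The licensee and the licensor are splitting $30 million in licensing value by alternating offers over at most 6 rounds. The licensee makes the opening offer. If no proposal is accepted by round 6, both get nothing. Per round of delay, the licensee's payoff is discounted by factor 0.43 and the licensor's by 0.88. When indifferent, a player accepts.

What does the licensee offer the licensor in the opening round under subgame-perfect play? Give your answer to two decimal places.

Round 6 (the licensor proposes): the licensee will accept anything ≥ 0, so the licensor offers 0 and keeps 30.
Round 5 (the licensee proposes): the licensor can get 30 next round, worth 0.88 × 30 = 26.4 now, so the licensee offers 26.4, keeping 3.6.
Round 4 (the licensor proposes): the licensee can get 3.6 next round, worth 0.43 × 3.6 = 1.548 now, so the licensor offers 1.548, keeping 28.452.
Round 3 (the licensee proposes): the licensor can get 28.452 next round, worth 0.88 × 28.452 = 25.03776 now; the licensee offers that and keeps 4.96224.
Round 2 (the licensor proposes): the licensee can get 4.96224 next round, worth 0.43 × 4.96224 = 2.1337632 now, so the licensor offers 2.1337632, keeping 27.8662368.
Round 1 (the licensee proposes): the licensor can get 27.8662368 next round, worth 0.88 × 27.8662368 = 24.522288384 now; the licensee offers that and keeps 5.477711616.

24.52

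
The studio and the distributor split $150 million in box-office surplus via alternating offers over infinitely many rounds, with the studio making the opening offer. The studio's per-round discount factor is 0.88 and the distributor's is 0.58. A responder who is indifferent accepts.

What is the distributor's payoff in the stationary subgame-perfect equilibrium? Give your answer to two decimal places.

Let x be the studio's share when the studio proposes and y be the distributor's share when the distributor proposes.
The distributor accepts iff offered ≥ 0.58·y, so x = 150 − 0.58y. Symmetrically y = 150 − 0.88x.
Substituting: x = 150 − 0.58(150 − 0.88x), giving x(1 − 0.88·0.58) = 150(1 − 0.58).
So x = 150 × 0.42 / 0.4896 ≈ 128.6765, and the distributor receives 150 − x ≈ 21.3235.

21.32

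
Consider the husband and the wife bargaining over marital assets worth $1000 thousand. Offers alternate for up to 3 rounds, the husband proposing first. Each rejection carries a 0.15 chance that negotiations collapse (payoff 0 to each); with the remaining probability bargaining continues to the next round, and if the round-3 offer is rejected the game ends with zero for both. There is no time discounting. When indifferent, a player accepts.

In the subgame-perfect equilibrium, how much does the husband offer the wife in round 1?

Round 3 (the husband proposes): rejection yields 0 for the wife; the husband offers 0 and keeps 1000.
Round 2 (the wife proposes): rejecting gives the husband an expected 0.85 × 1000 = 850; the wife offers that and keeps 150.
Round 1 (the husband proposes): rejecting gives the wife an expected 0.85 × 150 = 127.5, so the husband offers 127.5, keeping 872.5.

127.5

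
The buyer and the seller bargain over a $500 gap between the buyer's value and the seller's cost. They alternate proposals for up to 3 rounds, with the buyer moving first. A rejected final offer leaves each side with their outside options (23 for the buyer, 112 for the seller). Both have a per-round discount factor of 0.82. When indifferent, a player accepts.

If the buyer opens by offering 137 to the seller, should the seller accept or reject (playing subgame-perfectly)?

Reject

Round 3 (the buyer proposes): the seller gets 112 if talks fail, so the buyer offers 112 and keeps 388.
Round 2 (the seller proposes): the buyer can get 388 next round, worth 0.82 × 388 = 318.16 now. The seller offers 318.16 and keeps 500 − 318.16 = 181.84.
So by rejecting in round 1, the seller gets 181.84 next round, worth 0.82 × 181.84 = 149.1088 now.
Offer 137 < 149.1088, so the seller rejects.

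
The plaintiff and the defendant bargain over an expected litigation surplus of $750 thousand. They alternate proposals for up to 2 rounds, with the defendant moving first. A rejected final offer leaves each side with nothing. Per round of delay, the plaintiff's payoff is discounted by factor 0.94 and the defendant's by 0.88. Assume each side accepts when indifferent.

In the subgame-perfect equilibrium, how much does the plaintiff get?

705

Solve by backward induction from round 2.
Round 2 (the plaintiff proposes): the defendant will accept anything ≥ 0, so the plaintiff offers 0 and keeps 750.
Round 1 (the defendant proposes): the plaintiff can get 750 next round, worth 0.94 × 750 = 705 now. The defendant offers 705 and keeps 750 − 705 = 45.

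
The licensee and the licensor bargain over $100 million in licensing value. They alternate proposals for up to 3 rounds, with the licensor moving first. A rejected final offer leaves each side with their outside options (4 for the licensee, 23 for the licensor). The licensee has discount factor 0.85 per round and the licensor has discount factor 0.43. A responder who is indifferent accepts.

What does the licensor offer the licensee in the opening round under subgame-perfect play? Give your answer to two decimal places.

By backward induction:
Round 3 (the licensor proposes): the licensee gets 4 if talks fail, so the licensor offers 4 and keeps 96.
Round 2 (the licensee proposes): the licensor can get 96 next round, worth 0.43 × 96 = 41.28 now. The licensee offers 41.28 and keeps 100 − 41.28 = 58.72.
Round 1 (the licensor proposes): the licensee can get 58.72 next round, worth 0.85 × 58.72 = 49.912 now, so the licensor offers 49.912, keeping 50.088.

49.91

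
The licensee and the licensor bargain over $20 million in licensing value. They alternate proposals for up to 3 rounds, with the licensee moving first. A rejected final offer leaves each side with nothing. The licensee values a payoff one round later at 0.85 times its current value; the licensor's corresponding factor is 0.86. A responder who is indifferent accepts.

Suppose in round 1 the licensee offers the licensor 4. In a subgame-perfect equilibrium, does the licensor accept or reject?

Accept

Work out the licensor's continuation value if the offer is rejected.
Round 3 (the licensee proposes): the licensor will accept anything ≥ 0, so the licensee offers 0 and keeps 20.
Round 2 (the licensor proposes): the licensee can get 20 next round, worth 0.85 × 20 = 17 now, so the licensor offers 17, keeping 3.
So by rejecting in round 1, the licensor gets 3 next round, worth 0.86 × 3 = 2.58 now.
Offer 4 ≥ 2.58, so the licensor accepts.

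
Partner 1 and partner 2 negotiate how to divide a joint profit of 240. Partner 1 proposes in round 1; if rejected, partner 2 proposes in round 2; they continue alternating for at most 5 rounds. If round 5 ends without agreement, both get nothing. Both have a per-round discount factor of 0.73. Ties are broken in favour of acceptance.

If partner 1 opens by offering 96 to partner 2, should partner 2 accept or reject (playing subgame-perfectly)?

Round 5 (partner 1 proposes): rejection yields 0 for partner 2; partner 1 offers 0 and keeps 240.
Round 4 (partner 2 proposes): partner 1 can get 240 next round, worth 0.73 × 240 = 175.2 now, so partner 2 offers 175.2, keeping 64.8.
Round 3 (partner 1 proposes): partner 2 can get 64.8 next round, worth 0.73 × 64.8 = 47.304 now, so partner 1 offers 47.304, keeping 192.696.
Round 2 (partner 2 proposes): partner 1 can get 192.696 next round, worth 0.73 × 192.696 = 140.66808 now; partner 2 offers that and keeps 99.33192.
So by rejecting in round 1, partner 2 gets 99.33192 next round, worth 0.73 × 99.33192 = 72.5123016 now.
Offer 96 ≥ 72.5123016, so partner 2 accepts.

Accept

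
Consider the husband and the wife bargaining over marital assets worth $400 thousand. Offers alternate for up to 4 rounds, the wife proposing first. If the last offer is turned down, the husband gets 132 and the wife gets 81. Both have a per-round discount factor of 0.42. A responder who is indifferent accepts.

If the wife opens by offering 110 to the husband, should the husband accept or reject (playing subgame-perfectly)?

Reject

Work out the husband's continuation value if the offer is rejected.
Round 4 (the husband proposes): the wife gets 81 if talks fail, so the husband offers 81 and keeps 319.
Round 3 (the wife proposes): the husband can get 319 next round, worth 0.42 × 319 = 133.98 now, so the wife offers 133.98, keeping 266.02.
Round 2 (the husband proposes): the wife can get 266.02 next round, worth 0.42 × 266.02 = 111.7284 now, so the husband offers 111.7284, keeping 288.2716.
So by rejecting in round 1, the husband gets 288.2716 next round, worth 0.42 × 288.2716 = 121.074072 now.
Offer 110 < 121.074072, so the husband rejects.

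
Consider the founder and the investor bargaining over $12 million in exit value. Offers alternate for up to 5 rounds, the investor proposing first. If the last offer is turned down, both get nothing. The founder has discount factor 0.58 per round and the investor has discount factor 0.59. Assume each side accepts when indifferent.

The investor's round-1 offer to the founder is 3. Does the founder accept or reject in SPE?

Round 5 (the investor proposes): rejection yields 0 for the founder; the investor offers 0 and keeps 12.
Round 4 (the founder proposes): the investor can get 12 next round, worth 0.59 × 12 = 7.08 now. The founder offers 7.08 and keeps 12 − 7.08 = 4.92.
Round 3 (the investor proposes): the founder can get 4.92 next round, worth 0.58 × 4.92 = 2.8536 now, so the investor offers 2.8536, keeping 9.1464.
Round 2 (the founder proposes): the investor can get 9.1464 next round, worth 0.59 × 9.1464 = 5.396376 now, so the founder offers 5.396376, keeping 6.603624.
So by rejecting in round 1, the founder gets 6.603624 next round, worth 0.58 × 6.603624 = 3.83010192 now.
Offer 3 < 3.83010192, so the founder rejects.

Reject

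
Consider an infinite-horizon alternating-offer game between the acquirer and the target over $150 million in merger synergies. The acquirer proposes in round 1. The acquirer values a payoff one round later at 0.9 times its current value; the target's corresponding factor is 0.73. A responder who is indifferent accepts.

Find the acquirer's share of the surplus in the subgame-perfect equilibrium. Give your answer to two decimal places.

118.08

When the acquirer proposes, the target accepts any offer worth at least 0.73 times what the target would get by proposing next round; and vice versa.
This gives x = 150 − 0.73y and y = 150 − 0.9x, where x and y are each side's share when it proposes.
Hence (1 − 0.73·0.9)x = 150(1 − 0.73), i.e. 0.343·x = 40.5.
x ≈ 118.0758; the target's share is 150 − x ≈ 31.9242.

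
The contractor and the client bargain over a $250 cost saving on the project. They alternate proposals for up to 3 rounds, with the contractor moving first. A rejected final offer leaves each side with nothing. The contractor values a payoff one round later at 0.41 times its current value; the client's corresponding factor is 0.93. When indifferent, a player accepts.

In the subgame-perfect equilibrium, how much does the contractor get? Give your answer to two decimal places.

112.83

Round 3 (the contractor proposes): the client will accept anything ≥ 0, so the contractor offers 0 and keeps 250.
Round 2 (the client proposes): the contractor can get 250 next round, worth 0.41 × 250 = 102.5 now, so the client offers 102.5, keeping 147.5.
Round 1 (the contractor proposes): the client can get 147.5 next round, worth 0.93 × 147.5 = 137.175 now; the contractor offers that and keeps 112.825.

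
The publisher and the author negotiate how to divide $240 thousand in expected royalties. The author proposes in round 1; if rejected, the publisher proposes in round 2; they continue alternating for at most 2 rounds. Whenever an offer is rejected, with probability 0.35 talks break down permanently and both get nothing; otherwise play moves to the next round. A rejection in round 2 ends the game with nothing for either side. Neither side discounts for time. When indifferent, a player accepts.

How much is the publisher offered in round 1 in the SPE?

Round 2 (the publisher proposes): the author will accept anything ≥ 0, so the publisher offers 0 and keeps 240.
Round 1 (the author proposes): rejecting gives the publisher an expected 0.65 × 240 = 156, so the author offers 156, keeping 84.

156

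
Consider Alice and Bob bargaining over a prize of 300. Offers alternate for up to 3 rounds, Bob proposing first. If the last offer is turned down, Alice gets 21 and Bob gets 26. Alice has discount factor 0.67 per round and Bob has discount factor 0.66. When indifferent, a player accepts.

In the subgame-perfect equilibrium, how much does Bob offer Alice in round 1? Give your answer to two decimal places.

77.63

Round 3 (Bob proposes): Alice gets 21 if talks fail, so Bob offers 21 and keeps 279.
Round 2 (Alice proposes): Bob can get 279 next round, worth 0.66 × 279 = 184.14 now, so Alice offers 184.14, keeping 115.86.
Round 1 (Bob proposes): Alice can get 115.86 next round, worth 0.67 × 115.86 = 77.6262 now, so Bob offers 77.6262, keeping 222.3738.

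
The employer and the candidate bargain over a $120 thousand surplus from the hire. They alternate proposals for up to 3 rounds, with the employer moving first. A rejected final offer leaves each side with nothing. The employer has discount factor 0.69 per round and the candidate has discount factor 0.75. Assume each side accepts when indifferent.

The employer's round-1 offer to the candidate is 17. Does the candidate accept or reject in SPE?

Reject

Work out the candidate's continuation value if the offer is rejected.
Round 3 (the employer proposes): the candidate will accept anything ≥ 0, so the employer offers 0 and keeps 120.
Round 2 (the candidate proposes): the employer can get 120 next round, worth 0.69 × 120 = 82.8 now, so the candidate offers 82.8, keeping 37.2.
So by rejecting in round 1, the candidate gets 37.2 next round, worth 0.75 × 37.2 = 27.9 now.
Offer 17 < 27.9, so the candidate rejects.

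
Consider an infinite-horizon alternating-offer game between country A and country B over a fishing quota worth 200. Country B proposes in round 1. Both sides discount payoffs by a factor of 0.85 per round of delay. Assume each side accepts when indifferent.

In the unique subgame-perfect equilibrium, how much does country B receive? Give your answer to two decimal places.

108.11

In a stationary SPE each proposer offers the other exactly their discounted continuation value.
If country B keeps x when proposing and country A keeps y when proposing, then x = 200 − 0.85y and y = 200 − 0.85x.
Solving: x = 200(1 − 0.85) / (1 − 0.85·0.85) = 30 / 0.2775 ≈ 108.1081.
Country A gets 200 − 108.1081 ≈ 91.8919.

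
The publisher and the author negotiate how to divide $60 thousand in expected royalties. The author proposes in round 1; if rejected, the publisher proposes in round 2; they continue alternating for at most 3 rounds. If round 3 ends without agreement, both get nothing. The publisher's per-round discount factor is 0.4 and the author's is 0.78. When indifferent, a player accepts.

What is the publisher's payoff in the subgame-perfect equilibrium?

5.28

Round 3 (the author proposes): rejection yields 0 for the publisher; the author offers 0 and keeps 60.
Round 2 (the publisher proposes): the author can get 60 next round, worth 0.78 × 60 = 46.8 now; the publisher offers that and keeps 13.2.
Round 1 (the author proposes): the publisher can get 13.2 next round, worth 0.4 × 13.2 = 5.28 now, so the author offers 5.28, keeping 54.72.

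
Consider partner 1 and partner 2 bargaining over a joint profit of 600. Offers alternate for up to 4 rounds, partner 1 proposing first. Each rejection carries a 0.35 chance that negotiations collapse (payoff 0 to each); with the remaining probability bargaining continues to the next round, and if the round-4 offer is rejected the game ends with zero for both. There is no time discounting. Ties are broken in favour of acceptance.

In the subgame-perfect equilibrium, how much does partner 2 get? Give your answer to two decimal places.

Round 4 (partner 2 proposes): rejection yields 0 for partner 1; partner 2 offers 0 and keeps 600.
Round 3 (partner 1 proposes): rejecting gives partner 2 an expected 0.65 × 600 = 390. Partner 1 offers 390 and keeps 600 − 390 = 210.
Round 2 (partner 2 proposes): rejecting gives partner 1 an expected 0.65 × 210 = 136.5. Partner 2 offers 136.5 and keeps 600 − 136.5 = 463.5.
Round 1 (partner 1 proposes): rejecting gives partner 2 an expected 0.65 × 463.5 = 301.275. Partner 1 offers 301.275 and keeps 600 − 301.275 = 298.725.

301.28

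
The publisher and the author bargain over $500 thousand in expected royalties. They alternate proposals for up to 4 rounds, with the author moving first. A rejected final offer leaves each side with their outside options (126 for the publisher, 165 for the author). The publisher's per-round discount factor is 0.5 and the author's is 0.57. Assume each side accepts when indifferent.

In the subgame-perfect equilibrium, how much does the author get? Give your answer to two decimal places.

344.76

Round 4 (the publisher proposes): the author gets 165 if talks fail, so the publisher offers 165 and keeps 335.
Round 3 (the author proposes): the publisher can get 335 next round, worth 0.5 × 335 = 167.5 now; the author offers that and keeps 332.5.
Round 2 (the publisher proposes): the author can get 332.5 next round, worth 0.57 × 332.5 = 189.525 now. The publisher offers 189.525 and keeps 500 − 189.525 = 310.475.
Round 1 (the author proposes): the publisher can get 310.475 next round, worth 0.5 × 310.475 = 155.2375 now, so the author offers 155.2375, keeping 344.7625.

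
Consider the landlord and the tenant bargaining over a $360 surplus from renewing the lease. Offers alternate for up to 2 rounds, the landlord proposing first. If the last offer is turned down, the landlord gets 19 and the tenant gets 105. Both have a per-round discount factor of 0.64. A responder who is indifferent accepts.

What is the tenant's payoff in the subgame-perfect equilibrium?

Round 2 (the tenant proposes): the landlord gets 19 if talks fail, so the tenant offers 19 and keeps 341.
Round 1 (the landlord proposes): the tenant can get 341 next round, worth 0.64 × 341 = 218.24 now; the landlord offers that and keeps 141.76.

218.24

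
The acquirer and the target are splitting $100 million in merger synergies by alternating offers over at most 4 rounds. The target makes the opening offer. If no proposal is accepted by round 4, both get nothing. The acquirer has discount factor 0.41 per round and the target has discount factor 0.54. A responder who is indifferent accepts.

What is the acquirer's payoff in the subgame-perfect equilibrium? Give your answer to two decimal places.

27.94

Solve by backward induction from round 4.
Round 4 (the acquirer proposes): the target will accept anything ≥ 0, so the acquirer offers 0 and keeps 100.
Round 3 (the target proposes): the acquirer can get 100 next round, worth 0.41 × 100 = 41 now, so the target offers 41, keeping 59.
Round 2 (the acquirer proposes): the target can get 59 next round, worth 0.54 × 59 = 31.86 now, so the acquirer offers 31.86, keeping 68.14.
Round 1 (the target proposes): the acquirer can get 68.14 next round, worth 0.41 × 68.14 = 27.9374 now, so the target offers 27.9374, keeping 72.0626.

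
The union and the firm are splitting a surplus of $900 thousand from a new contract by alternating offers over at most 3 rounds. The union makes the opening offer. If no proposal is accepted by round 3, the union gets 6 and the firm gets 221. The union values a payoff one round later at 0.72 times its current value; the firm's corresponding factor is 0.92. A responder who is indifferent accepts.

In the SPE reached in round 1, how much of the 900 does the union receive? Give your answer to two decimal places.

521.77

Round 3 (the union proposes): the firm gets 221 if talks fail, so the union offers 221 and keeps 679.
Round 2 (the firm proposes): the union can get 679 next round, worth 0.72 × 679 = 488.88 now. The firm offers 488.88 and keeps 900 − 488.88 = 411.12.
Round 1 (the union proposes): the firm can get 411.12 next round, worth 0.92 × 411.12 = 378.2304 now; the union offers that and keeps 521.7696.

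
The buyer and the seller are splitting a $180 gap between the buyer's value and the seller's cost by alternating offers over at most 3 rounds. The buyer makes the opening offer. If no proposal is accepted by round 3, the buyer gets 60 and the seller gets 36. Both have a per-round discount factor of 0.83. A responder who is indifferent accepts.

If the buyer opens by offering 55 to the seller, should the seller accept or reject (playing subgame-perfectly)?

Work out the seller's continuation value if the offer is rejected.
Round 3 (the buyer proposes): the seller gets 36 if talks fail, so the buyer offers 36 and keeps 144.
Round 2 (the seller proposes): the buyer can get 144 next round, worth 0.83 × 144 = 119.52 now. The seller offers 119.52 and keeps 180 − 119.52 = 60.48.
So by rejecting in round 1, the seller gets 60.48 next round, worth 0.83 × 60.48 = 50.1984 now.
Offer 55 ≥ 50.1984, so the seller accepts.

Accept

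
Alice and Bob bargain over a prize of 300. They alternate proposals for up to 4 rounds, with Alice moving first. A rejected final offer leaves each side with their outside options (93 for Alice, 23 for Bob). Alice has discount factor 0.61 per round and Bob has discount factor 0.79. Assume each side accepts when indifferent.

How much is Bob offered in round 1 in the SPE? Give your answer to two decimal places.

171.24

Round 4 (Bob proposes): Alice gets 93 if talks fail, so Bob offers 93 and keeps 207.
Round 3 (Alice proposes): Bob can get 207 next round, worth 0.79 × 207 = 163.53 now, so Alice offers 163.53, keeping 136.47.
Round 2 (Bob proposes): Alice can get 136.47 next round, worth 0.61 × 136.47 = 83.2467 now, so Bob offers 83.2467, keeping 216.7533.
Round 1 (Alice proposes): Bob can get 216.7533 next round, worth 0.79 × 216.7533 = 171.235107 now; Alice offers that and keeps 128.764893.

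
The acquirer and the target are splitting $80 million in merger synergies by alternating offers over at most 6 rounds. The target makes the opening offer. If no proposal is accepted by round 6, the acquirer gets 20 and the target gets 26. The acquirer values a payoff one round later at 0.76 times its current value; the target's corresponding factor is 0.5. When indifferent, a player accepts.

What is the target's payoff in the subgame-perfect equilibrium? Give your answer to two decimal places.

Solve by backward induction from round 6.
Round 6 (the acquirer proposes): the target gets 26 if talks fail, so the acquirer offers 26 and keeps 54.
Round 5 (the target proposes): the acquirer can get 54 next round, worth 0.76 × 54 = 41.04 now. The target offers 41.04 and keeps 80 − 41.04 = 38.96.
Round 4 (the acquirer proposes): the target can get 38.96 next round, worth 0.5 × 38.96 = 19.48 now; the acquirer offers that and keeps 60.52.
Round 3 (the target proposes): the acquirer can get 60.52 next round, worth 0.76 × 60.52 = 45.9952 now. The target offers 45.9952 and keeps 80 − 45.9952 = 34.0048.
Round 2 (the acquirer proposes): the target can get 34.0048 next round, worth 0.5 × 34.0048 = 17.0024 now. The acquirer offers 17.0024 and keeps 80 − 17.0024 = 62.9976.
Round 1 (the target proposes): the acquirer can get 62.9976 next round, worth 0.76 × 62.9976 = 47.878176 now; the target offers that and keeps 32.121824.

32.12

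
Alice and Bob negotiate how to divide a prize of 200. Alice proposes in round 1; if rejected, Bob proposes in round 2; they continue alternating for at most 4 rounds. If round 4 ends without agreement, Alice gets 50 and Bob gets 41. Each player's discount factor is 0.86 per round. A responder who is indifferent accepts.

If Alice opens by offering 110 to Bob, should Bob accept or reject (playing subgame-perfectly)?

Reject

Round 4 (Bob proposes): Alice gets 50 if talks fail, so Bob offers 50 and keeps 150.
Round 3 (Alice proposes): Bob can get 150 next round, worth 0.86 × 150 = 129 now; Alice offers that and keeps 71.
Round 2 (Bob proposes): Alice can get 71 next round, worth 0.86 × 71 = 61.06 now, so Bob offers 61.06, keeping 138.94.
So by rejecting in round 1, Bob gets 138.94 next round, worth 0.86 × 138.94 = 119.4884 now.
Offer 110 < 119.4884, so Bob rejects.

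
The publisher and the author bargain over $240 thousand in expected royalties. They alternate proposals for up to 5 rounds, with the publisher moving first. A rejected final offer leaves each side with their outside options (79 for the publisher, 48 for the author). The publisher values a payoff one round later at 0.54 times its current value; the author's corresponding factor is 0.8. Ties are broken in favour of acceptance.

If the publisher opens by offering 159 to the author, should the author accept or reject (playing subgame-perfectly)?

Work out the author's continuation value if the offer is rejected.
Round 5 (the publisher proposes): the author gets 48 if talks fail, so the publisher offers 48 and keeps 192.
Round 4 (the author proposes): the publisher can get 192 next round, worth 0.54 × 192 = 103.68 now. The author offers 103.68 and keeps 240 − 103.68 = 136.32.
Round 3 (the publisher proposes): the author can get 136.32 next round, worth 0.8 × 136.32 = 109.056 now. The publisher offers 109.056 and keeps 240 − 109.056 = 130.944.
Round 2 (the author proposes): the publisher can get 130.944 next round, worth 0.54 × 130.944 = 70.70976 now, so the author offers 70.70976, keeping 169.29024.
So by rejecting in round 1, the author gets 169.29024 next round, worth 0.8 × 169.29024 = 135.432192 now.
Offer 159 ≥ 135.432192, so the author accepts.

Accept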